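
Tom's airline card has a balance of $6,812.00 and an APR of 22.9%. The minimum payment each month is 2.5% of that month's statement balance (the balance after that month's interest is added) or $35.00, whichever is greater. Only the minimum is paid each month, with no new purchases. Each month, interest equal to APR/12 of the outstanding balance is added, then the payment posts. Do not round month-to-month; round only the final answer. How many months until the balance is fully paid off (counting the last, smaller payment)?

Monthly rate r = 22.9%/12 = 1.90833% = 0.0190833.
While 2.5% of the post-interest balance exceeds $35.00, each month B ← (B·(1+r))·(1 − 0.025), i.e. B shrinks by the factor (1+r)·0.975 = 0.99361.
This holds for months 1–250. Entering month 251 the balance is $1,370.42; 2.5% of the post-interest balance is now below $35.00, so the flat $35.00 minimum applies from here.
From month 251 a fixed $35.00 at rate r clears $1,370.42 in 73 more payments. Total: 250 + 73 = 323 months.

323 months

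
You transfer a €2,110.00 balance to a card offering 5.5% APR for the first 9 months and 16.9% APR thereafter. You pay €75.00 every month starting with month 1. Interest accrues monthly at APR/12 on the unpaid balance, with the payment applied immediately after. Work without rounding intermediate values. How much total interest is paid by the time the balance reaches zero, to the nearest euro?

€355

Promo months 1–9 at r₀ = 5.5%/12 = 0.00458333; months 10+ at r₁ = 16.9%/12 = 0.0140833.
After month 9: iterate B ← B·(1+r₀) − €75.00 for 9 months → €1,511.14.
Then at r₁ with €75.00/mo: n₂ = −ln(1 − r₁·B/P)/ln(1+r₁) ≈ 23.86 → 24 more payments.
Total paid = 32·€75.00 + €64.85 = €2,464.85; interest = €2,464.85 − €2,110.00 = €354.85.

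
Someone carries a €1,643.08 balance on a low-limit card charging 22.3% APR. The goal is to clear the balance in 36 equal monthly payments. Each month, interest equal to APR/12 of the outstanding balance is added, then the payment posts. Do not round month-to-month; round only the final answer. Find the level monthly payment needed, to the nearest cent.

Monthly rate r = 22.3%/12 = 1.85833% = 0.0185833.
Level-payment amortization: P = B₀·r / (1 − (1+r)^(−n)) = 1643.08·0.0185833 / (1 − 1.01858^(−36)).
Denominator 1 − (1+r)^(−36) = 0.48462466.
P = 30.5339 / 0.48462466 ≈ 63.01.

€63.01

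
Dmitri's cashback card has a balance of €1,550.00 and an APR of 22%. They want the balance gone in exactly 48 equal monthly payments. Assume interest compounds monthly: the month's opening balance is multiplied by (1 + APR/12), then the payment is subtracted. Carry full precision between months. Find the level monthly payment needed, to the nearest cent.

€48.83

Monthly rate r = 22%/12 = 1.83333% = 0.0183333.
Level-payment amortization: P = B₀·r / (1 − (1+r)^(−n)) = 1550.00·0.0183333 / (1 − 1.01833^(−48)).
Denominator 1 − (1+r)^(−48) = 0.581898306.
P = 28.4167 / 0.581898306 ≈ 48.83.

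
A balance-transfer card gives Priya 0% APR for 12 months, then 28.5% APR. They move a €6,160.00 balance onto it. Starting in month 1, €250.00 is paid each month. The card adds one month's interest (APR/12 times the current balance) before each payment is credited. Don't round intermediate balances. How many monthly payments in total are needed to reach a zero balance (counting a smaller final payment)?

28 months

Promo months 1–12 at r₀ = 0%/12 = 0; months 13+ at r₁ = 28.5%/12 = 0.02375.
After month 12 (no interest yet): B = €6,160.00 − 12·€250.00 = €3,160.00.
Then at r₁ with €250.00/mo: n₂ = −ln(1 − r₁·B/P)/ln(1+r₁) ≈ 15.21 → 16 more payments.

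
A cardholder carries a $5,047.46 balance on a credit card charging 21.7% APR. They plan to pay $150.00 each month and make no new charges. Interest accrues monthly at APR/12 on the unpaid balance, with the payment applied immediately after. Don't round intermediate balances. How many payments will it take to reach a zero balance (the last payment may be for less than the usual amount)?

Monthly rate r = 21.7%/12 = 1.80833% = 0.0180833.
Recurrence: B ← B·(1+r) − $150.00.
Month 1: interest $91.27; balance after payment $4,988.73.
Month 2: interest $90.21; balance after payment $4,928.95.
Closed form: n = −ln(1 − rB₀/P)/ln(1+r) = −ln(0.3915)/ln(1.01808) ≈ 52.326, so the balance reaches zero during payment 53.

53 months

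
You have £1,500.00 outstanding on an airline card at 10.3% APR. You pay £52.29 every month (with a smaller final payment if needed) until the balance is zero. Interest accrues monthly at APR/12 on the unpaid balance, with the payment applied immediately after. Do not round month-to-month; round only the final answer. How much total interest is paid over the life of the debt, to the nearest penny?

Monthly rate r = 10.3%/12 = 0.858333% = 0.00858333.
Payoff takes n = ⌈−ln(1 − rB₀/P)/ln(1+r)⌉ = ⌈33.072⌉ = 34 payments; the last is £3.79.
Total paid = 33·£52.29 + £3.79 = £1,729.36.
Total interest = total paid − principal = £1,729.36 − £1,500.00 = £229.36.

£229.36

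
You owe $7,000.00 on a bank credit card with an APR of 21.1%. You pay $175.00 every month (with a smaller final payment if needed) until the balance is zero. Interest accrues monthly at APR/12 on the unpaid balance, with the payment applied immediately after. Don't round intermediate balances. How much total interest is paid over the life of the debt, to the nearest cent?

$5,200.20

Monthly rate r = 21.1%/12 = 1.75833% = 0.0175833.
Payoff takes n = ⌈−ln(1 − rB₀/P)/ln(1+r)⌉ = ⌈69.714⌉ = 70 payments; the last is $125.20.
Total paid = 69·$175.00 + $125.20 = $12,200.20.
Total interest = total paid − principal = $12,200.20 − $7,000.00 = $5,200.20.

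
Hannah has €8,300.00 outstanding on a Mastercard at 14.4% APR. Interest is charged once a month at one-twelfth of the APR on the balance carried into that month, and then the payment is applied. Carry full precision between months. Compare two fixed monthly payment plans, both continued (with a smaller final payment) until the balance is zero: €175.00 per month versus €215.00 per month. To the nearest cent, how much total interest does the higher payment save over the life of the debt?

Monthly rate r = 14.4%/12 = 1.2% = 0.012.
At €175.00/mo: n = ⌈−ln(1 − rB₀/P)/ln(1+r)⌉ = 71 payments (last €102.64); total interest = total paid − €8,300.00 = €4,052.64.
At €215.00/mo: 53 payments (last €35.29); total interest €2,915.29.
Interest saved = €4,052.64 − €2,915.29 = €1,137.35.

€1,137.35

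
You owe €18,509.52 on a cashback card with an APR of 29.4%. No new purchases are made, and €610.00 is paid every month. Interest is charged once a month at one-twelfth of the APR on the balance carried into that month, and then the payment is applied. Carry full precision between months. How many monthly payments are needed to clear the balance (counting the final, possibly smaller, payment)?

57 months

Monthly rate r = 29.4%/12 = 2.45% = 0.0245.
Recurrence: B ← B·(1+r) − €610.00.
Month 1: interest €453.48; balance after payment €18,353.00.
Month 2: interest €449.65; balance after payment €18,192.65.
Closed form: n = −ln(1 − rB₀/P)/ln(1+r) = −ln(0.25658)/ln(1.0245) ≈ 56.200, so the balance reaches zero during payment 57.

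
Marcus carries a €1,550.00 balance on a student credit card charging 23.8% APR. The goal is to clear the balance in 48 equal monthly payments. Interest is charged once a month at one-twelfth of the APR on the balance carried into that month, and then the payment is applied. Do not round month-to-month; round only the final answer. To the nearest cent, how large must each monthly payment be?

€50.36

Monthly rate r = 23.8%/12 = 1.98333% = 0.0198333.
Level-payment amortization: P = B₀·r / (1 − (1+r)^(−n)) = 1550.00·0.0198333 / (1 − 1.01983^(−48)).
Denominator 1 − (1+r)^(−48) = 0.610418554.
P = 30.7417 / 0.610418554 ≈ 50.36.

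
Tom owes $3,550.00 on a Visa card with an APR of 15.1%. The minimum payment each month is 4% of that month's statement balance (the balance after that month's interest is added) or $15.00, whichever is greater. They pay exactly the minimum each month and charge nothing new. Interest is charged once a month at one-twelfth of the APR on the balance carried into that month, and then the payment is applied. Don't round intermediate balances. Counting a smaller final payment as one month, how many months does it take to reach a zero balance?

Monthly rate r = 15.1%/12 = 1.25833% = 0.0125833.
While 4% of the post-interest balance exceeds $15.00, each month B ← (B·(1+r))·(1 − 0.04), i.e. B shrinks by the factor (1+r)·0.96 = 0.97208.
This holds for months 1–80. Entering month 81 the balance is $368.46; 4% of the post-interest balance is now below $15.00, so the flat $15.00 minimum applies from here.
From month 81 a fixed $15.00 at rate r clears $368.46 in 30 more payments. Total: 80 + 30 = 110 months.

110 months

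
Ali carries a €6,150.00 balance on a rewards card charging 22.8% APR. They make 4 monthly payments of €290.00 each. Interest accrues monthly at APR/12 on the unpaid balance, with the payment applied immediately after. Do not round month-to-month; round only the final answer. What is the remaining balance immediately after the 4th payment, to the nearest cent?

€5,437.41

Monthly rate r = 22.8%/12 = 1.9% = 0.019.
Each month: B ← B·(1+r) − €290.00.
Month 1: interest €116.85; balance after payment €5,976.85.
Month 2: interest €113.56; balance after payment €5,800.41.
Month 3: interest €110.21; balance after payment €5,620.62.
Month 4: interest €106.79; balance after payment €5,437.41.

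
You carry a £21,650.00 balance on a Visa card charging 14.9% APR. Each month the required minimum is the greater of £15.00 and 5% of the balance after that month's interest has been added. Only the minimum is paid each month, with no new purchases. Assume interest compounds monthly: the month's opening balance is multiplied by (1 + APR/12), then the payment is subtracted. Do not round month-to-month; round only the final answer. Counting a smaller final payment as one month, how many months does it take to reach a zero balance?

133 months

Monthly rate r = 14.9%/12 = 1.24167% = 0.0124167.
While 5% of the post-interest balance exceeds £15.00, each month B ← (B·(1+r))·(1 − 0.05), i.e. B shrinks by the factor (1+r)·0.95 = 0.9618.
This holds for months 1–111. Entering month 112 the balance is £286.85; 5% of the post-interest balance is now below £15.00, so the flat £15.00 minimum applies from here.
From month 112 a fixed £15.00 at rate r clears £286.85 in 22 more payments. Total: 111 + 22 = 133 months.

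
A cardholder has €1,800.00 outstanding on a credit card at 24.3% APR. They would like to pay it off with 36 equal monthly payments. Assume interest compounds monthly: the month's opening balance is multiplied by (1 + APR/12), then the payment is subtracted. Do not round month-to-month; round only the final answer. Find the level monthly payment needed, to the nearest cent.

€70.90

Monthly rate r = 24.3%/12 = 2.025% = 0.02025.
Level-payment amortization: P = B₀·r / (1 − (1+r)^(−n)) = 1800.00·0.02025 / (1 − 1.02025^(−36)).
Denominator 1 − (1+r)^(−36) = 0.514082796.
P = 36.45 / 0.514082796 ≈ 70.90.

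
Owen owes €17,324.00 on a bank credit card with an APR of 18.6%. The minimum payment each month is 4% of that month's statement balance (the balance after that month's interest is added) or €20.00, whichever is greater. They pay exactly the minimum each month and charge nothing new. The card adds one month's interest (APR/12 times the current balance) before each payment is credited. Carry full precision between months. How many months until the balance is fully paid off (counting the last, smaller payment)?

Monthly rate r = 18.6%/12 = 1.55% = 0.0155.
While 4% of the post-interest balance exceeds €20.00, each month B ← (B·(1+r))·(1 − 0.04), i.e. B shrinks by the factor (1+r)·0.96 = 0.97488.
This holds for months 1–140. Entering month 141 the balance is €491.83; 4% of the post-interest balance is now below €20.00, so the flat €20.00 minimum applies from here.
From month 141 a fixed €20.00 at rate r clears €491.83 in 32 more payments. Total: 140 + 32 = 172 months.

172 months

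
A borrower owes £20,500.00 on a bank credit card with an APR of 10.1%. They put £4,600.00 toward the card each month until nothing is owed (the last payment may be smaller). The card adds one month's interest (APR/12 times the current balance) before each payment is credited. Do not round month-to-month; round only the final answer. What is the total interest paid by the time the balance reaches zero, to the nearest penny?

Monthly rate r = 10.1%/12 = 0.841667% = 0.00841667.
Payoff takes n = ⌈−ln(1 − rB₀/P)/ln(1+r)⌉ = ⌈4.561⌉ = 5 payments; the last is £2,586.91.
Total paid = 4·£4,600.00 + £2,586.91 = £20,986.91.
Total interest = total paid − principal = £20,986.91 − £20,500.00 = £486.91.

£486.91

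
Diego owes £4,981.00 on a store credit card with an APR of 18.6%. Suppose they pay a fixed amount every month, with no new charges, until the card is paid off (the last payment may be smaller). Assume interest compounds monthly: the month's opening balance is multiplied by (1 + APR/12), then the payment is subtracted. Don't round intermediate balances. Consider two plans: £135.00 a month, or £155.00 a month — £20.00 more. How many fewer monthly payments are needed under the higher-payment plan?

11 fewer payments

Monthly rate r = 18.6%/12 = 1.55% = 0.0155.
At £135.00/mo: n = ⌈−ln(1 − rB₀/P)/ln(1+r)⌉ = 56 payments (last £21.38); total interest = total paid − £4,981.00 = £2,465.38.
At £155.00/mo: 45 payments (last £127.01); total interest £1,966.01.
Payments saved = 56 − 45 = 11.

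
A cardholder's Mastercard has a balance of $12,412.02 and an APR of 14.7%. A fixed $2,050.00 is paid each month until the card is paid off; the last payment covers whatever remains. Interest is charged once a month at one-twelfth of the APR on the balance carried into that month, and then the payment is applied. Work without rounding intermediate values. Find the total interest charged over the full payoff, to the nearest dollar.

$566

Monthly rate r = 14.7%/12 = 1.225% = 0.01225.
Payoff takes n = ⌈−ln(1 − rB₀/P)/ln(1+r)⌉ = ⌈6.329⌉ = 7 payments; the last is $678.01.
Total paid = 6·$2,050.00 + $678.01 = $12,978.01.
Total interest = total paid − principal = $12,978.01 − $12,412.02 = $565.99.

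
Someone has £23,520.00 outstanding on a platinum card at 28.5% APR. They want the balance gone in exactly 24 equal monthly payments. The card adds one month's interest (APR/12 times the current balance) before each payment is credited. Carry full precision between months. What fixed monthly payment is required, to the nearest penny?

Monthly rate r = 28.5%/12 = 2.375% = 0.02375.
Level-payment amortization: P = B₀·r / (1 − (1+r)^(−n)) = 23520.00·0.02375 / (1 − 1.02375^(−24)).
Denominator 1 − (1+r)^(−24) = 0.430693627.
P = 558.6 / 0.430693627 ≈ 1296.98.

£1,296.98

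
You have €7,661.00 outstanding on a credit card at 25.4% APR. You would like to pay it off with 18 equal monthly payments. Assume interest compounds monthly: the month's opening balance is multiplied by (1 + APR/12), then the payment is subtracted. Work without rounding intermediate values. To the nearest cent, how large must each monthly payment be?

€516.26

Monthly rate r = 25.4%/12 = 2.11667% = 0.0211667.
Level-payment amortization: P = B₀·r / (1 − (1+r)^(−n)) = 7661.00·0.0211667 / (1 − 1.02117^(−18)).
Denominator 1 − (1+r)^(−18) = 0.314100224.
P = 162.158 / 0.314100224 ≈ 516.26.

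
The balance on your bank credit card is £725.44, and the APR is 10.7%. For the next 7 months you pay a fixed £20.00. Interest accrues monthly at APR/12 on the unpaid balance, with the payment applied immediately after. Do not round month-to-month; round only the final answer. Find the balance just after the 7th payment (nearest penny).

£628.15

Monthly rate r = 10.7%/12 = 0.891667% = 0.00891667.
Each month: B ← B·(1+r) − £20.00.
Month 1: interest £6.47; balance after payment £711.91.
Month 2: interest £6.35; balance after payment £698.26.
Month 3: interest £6.23; balance after payment £684.48.
Month 4: interest £6.10; balance after payment £670.59.
Month 5: interest £5.98; balance after payment £656.57.
Month 6: interest £5.85; balance after payment £642.42.
Month 7: interest £5.73; balance after payment £628.15.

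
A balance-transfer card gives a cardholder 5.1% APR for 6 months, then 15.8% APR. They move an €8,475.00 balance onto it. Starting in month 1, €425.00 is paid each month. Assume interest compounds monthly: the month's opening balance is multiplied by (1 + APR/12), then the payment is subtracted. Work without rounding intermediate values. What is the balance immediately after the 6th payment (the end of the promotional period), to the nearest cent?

Promo months 1–6 at r₀ = 5.1%/12 = 0.00425; months 7+ at r₁ = 15.8%/12 = 0.0131667.
After month 6: iterate B ← B·(1+r₀) − €425.00 for 6 months → €6,116.17.

€6,116.17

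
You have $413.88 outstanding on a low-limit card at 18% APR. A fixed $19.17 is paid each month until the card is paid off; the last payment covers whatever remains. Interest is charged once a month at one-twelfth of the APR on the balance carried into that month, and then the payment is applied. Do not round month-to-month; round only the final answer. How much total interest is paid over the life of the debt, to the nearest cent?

Monthly rate r = 18%/12 = 1.5% = 0.015.
Payoff takes n = ⌈−ln(1 − rB₀/P)/ln(1+r)⌉ = ⌈26.285⌉ = 27 payments; the last is $5.48.
Total paid = 26·$19.17 + $5.48 = $503.90.
Total interest = total paid − principal = $503.90 − $413.88 = $90.02.

$90.02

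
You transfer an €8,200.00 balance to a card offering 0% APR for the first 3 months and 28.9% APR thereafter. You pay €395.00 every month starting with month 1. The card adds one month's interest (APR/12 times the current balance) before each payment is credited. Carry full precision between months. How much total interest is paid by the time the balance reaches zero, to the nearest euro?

Promo months 1–3 at r₀ = 0%/12 = 0; months 4+ at r₁ = 28.9%/12 = 0.0240833.
After month 3 (no interest yet): B = €8,200.00 − 3·€395.00 = €7,015.00.
Then at r₁ with €395.00/mo: n₂ = −ln(1 − r₁·B/P)/ln(1+r₁) ≈ 23.45 → 24 more payments.
Total paid = 26·€395.00 + €179.66 = €10,449.66; interest = €10,449.66 − €8,200.00 = €2,249.66.

€2,250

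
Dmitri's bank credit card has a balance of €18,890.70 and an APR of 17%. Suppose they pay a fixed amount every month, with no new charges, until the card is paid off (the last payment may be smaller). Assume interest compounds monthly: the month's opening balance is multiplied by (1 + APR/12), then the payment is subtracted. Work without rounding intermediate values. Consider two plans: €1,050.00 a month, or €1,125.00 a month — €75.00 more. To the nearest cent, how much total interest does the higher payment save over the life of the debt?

€233.53

Monthly rate r = 17%/12 = 1.41667% = 0.0141667.
At €1,050.00/mo: n = ⌈−ln(1 − rB₀/P)/ln(1+r)⌉ = 21 payments (last €960.28); total interest = total paid − €18,890.70 = €3,069.58.
At €1,125.00/mo: 20 payments (last €351.75); total interest €2,836.05.
Interest saved = €3,069.58 − €2,836.05 = €233.53.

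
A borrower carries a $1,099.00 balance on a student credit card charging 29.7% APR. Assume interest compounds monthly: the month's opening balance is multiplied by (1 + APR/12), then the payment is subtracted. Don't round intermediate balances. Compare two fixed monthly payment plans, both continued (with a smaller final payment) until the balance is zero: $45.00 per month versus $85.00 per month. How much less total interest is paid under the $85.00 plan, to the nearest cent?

Monthly rate r = 29.7%/12 = 2.475% = 0.02475.
At $45.00/mo: n = ⌈−ln(1 − rB₀/P)/ln(1+r)⌉ = 38 payments (last $42.14); total interest = total paid − $1,099.00 = $608.14.
At $85.00/mo: 16 payments (last $66.02); total interest $242.02.
Interest saved = $608.14 − $242.02 = $366.12.

$366.12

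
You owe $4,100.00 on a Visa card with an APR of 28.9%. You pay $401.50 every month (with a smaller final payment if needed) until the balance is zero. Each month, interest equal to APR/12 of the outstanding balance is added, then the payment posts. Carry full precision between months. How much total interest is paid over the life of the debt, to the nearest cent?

Monthly rate r = 28.9%/12 = 2.40833% = 0.0240833.
Payoff takes n = ⌈−ln(1 − rB₀/P)/ln(1+r)⌉ = ⌈11.861⌉ = 12 payments; the last is $346.36.
Total paid = 11·$401.50 + $346.36 = $4,762.86.
Total interest = total paid − principal = $4,762.86 − $4,100.00 = $662.86.

$662.86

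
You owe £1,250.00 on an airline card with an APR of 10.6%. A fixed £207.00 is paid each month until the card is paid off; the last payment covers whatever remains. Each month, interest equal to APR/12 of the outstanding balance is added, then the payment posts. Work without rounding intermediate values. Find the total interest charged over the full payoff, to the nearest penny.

Monthly rate r = 10.6%/12 = 0.883333% = 0.00883333.
Payoff takes n = ⌈−ln(1 − rB₀/P)/ln(1+r)⌉ = ⌈6.233⌉ = 7 payments; the last is £48.40.
Total paid = 6·£207.00 + £48.40 = £1,290.40.
Total interest = total paid − principal = £1,290.40 − £1,250.00 = £40.40.

£40.40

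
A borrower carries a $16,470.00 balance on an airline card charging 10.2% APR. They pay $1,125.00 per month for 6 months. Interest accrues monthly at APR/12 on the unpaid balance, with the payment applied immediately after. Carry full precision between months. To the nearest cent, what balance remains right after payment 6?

$10,432.95

Monthly rate r = 10.2%/12 = 0.85% = 0.0085.
Each month: B ← B·(1+r) − $1,125.00.
Month 1: interest $139.99; balance after payment $15,484.99.
Month 2: interest $131.62; balance after payment $14,491.62.
Month 3: interest $123.18; balance after payment $13,489.80.
Month 4: interest $114.66; balance after payment $12,479.46.
Month 5: interest $106.08; balance after payment $11,460.53.
Month 6: interest $97.41; balance after payment $10,432.95.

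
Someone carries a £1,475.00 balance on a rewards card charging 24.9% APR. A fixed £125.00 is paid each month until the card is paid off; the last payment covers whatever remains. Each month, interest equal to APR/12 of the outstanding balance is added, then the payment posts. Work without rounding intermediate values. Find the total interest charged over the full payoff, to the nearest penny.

£234.57

Monthly rate r = 24.9%/12 = 2.075% = 0.02075.
Payoff takes n = ⌈−ln(1 − rB₀/P)/ln(1+r)⌉ = ⌈13.674⌉ = 14 payments; the last is £84.57.
Total paid = 13·£125.00 + £84.57 = £1,709.57.
Total interest = total paid − principal = £1,709.57 − £1,475.00 = £234.57.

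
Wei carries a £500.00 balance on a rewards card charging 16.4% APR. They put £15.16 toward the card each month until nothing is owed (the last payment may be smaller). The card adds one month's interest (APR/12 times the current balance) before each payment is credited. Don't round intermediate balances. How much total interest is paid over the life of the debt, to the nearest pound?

£169

Monthly rate r = 16.4%/12 = 1.36667% = 0.0136667.
Payoff takes n = ⌈−ln(1 − rB₀/P)/ln(1+r)⌉ = ⌈44.143⌉ = 45 payments; the last is £2.17.
Total paid = 44·£15.16 + £2.17 = £669.21.
Total interest = total paid − principal = £669.21 − £500.00 = £169.21.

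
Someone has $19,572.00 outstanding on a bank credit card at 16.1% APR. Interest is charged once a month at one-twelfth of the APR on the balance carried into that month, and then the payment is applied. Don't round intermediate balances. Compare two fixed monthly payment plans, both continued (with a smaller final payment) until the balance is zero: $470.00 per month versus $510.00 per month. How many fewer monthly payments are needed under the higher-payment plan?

7 fewer payments

Monthly rate r = 16.1%/12 = 1.34167% = 0.0134167.
At $470.00/mo: n = ⌈−ln(1 − rB₀/P)/ln(1+r)⌉ = 62 payments (last $179.36); total interest = total paid − $19,572.00 = $9,277.36.
At $510.00/mo: 55 payments (last $141.70); total interest $8,109.70.
Payments saved = 62 − 55 = 7.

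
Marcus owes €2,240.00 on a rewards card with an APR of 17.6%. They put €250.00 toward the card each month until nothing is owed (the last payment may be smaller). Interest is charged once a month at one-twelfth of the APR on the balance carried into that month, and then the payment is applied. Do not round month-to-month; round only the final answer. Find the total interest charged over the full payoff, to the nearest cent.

€179.46

Monthly rate r = 17.6%/12 = 1.46667% = 0.0146667.
Payoff takes n = ⌈−ln(1 − rB₀/P)/ln(1+r)⌉ = ⌈9.676⌉ = 10 payments; the last is €169.46.
Total paid = 9·€250.00 + €169.46 = €2,419.46.
Total interest = total paid − principal = €2,419.46 − €2,240.00 = €179.46.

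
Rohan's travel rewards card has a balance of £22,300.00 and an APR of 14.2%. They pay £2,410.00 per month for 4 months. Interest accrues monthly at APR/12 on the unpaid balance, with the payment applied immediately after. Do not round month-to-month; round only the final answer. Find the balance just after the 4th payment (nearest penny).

£13,561.95

Monthly rate r = 14.2%/12 = 1.18333% = 0.0118333.
Each month: B ← B·(1+r) − £2,410.00.
Month 1: interest £263.88; balance after payment £20,153.88.
Month 2: interest £238.49; balance after payment £17,982.37.
Month 3: interest £212.79; balance after payment £15,785.16.
Month 4: interest £186.79; balance after payment £13,561.95.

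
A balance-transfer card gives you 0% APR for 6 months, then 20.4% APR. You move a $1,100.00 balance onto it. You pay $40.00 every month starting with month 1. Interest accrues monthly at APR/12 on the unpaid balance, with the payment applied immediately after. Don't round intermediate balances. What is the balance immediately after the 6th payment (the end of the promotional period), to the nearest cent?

$860.00

Promo months 1–6 at r₀ = 0%/12 = 0; months 7+ at r₁ = 20.4%/12 = 0.017.
After month 6 (no interest yet): B = $1,100.00 − 6·$40.00 = $860.00.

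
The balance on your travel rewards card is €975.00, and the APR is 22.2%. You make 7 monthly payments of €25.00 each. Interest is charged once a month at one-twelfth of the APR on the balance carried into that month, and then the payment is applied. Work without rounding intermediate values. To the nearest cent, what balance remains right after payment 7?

€923.47

Monthly rate r = 22.2%/12 = 1.85% = 0.0185.
Each month: B ← B·(1+r) − €25.00.
Month 1: interest €18.04; balance after payment €968.04.
Month 2: interest €17.91; balance after payment €960.95.
Month 3: interest €17.78; balance after payment €953.72.
Month 4: interest €17.64; balance after payment €946.37.
Month 5: interest €17.51; balance after payment €938.88.
Month 6: interest €17.37; balance after payment €931.24.
Month 7: interest €17.23; balance after payment €923.47.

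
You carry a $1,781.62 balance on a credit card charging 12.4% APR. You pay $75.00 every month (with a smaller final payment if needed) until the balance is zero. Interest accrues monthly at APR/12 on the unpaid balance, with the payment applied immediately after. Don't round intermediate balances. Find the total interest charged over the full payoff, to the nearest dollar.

Monthly rate r = 12.4%/12 = 1.03333% = 0.0103333.
Payoff takes n = ⌈−ln(1 − rB₀/P)/ln(1+r)⌉ = ⌈27.398⌉ = 28 payments; the last is $29.92.
Total paid = 27·$75.00 + $29.92 = $2,054.92.
Total interest = total paid − principal = $2,054.92 − $1,781.62 = $273.30.

$273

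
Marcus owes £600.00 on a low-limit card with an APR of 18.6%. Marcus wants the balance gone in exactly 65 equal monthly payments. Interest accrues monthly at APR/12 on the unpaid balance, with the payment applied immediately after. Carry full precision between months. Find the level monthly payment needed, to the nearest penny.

Monthly rate r = 18.6%/12 = 1.55% = 0.0155.
Level-payment amortization: P = B₀·r / (1 − (1+r)^(−n)) = 600.00·0.0155 / (1 − 1.0155^(−65)).
Denominator 1 − (1+r)^(−65) = 0.632036538.
P = 9.3 / 0.632036538 ≈ 14.71.

£14.71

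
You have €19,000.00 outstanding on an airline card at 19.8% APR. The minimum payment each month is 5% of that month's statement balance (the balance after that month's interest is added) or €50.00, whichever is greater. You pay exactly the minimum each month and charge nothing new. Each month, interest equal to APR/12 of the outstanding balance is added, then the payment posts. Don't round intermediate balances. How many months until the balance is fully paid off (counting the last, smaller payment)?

109 months

Monthly rate r = 19.8%/12 = 1.65% = 0.0165.
While 5% of the post-interest balance exceeds €50.00, each month B ← (B·(1+r))·(1 − 0.05), i.e. B shrinks by the factor (1+r)·0.95 = 0.96567.
This holds for months 1–85. Entering month 86 the balance is €975.86; 5% of the post-interest balance is now below €50.00, so the flat €50.00 minimum applies from here.
From month 86 a fixed €50.00 at rate r clears €975.86 in 24 more payments. Total: 85 + 24 = 109 months.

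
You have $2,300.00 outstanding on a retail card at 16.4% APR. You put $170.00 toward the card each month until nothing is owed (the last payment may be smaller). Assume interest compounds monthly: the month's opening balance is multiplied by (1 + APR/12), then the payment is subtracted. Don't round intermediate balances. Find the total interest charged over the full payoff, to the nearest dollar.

$261

Monthly rate r = 16.4%/12 = 1.36667% = 0.0136667.
Payoff takes n = ⌈−ln(1 − rB₀/P)/ln(1+r)⌉ = ⌈15.062⌉ = 16 payments; the last is $10.53.
Total paid = 15·$170.00 + $10.53 = $2,560.53.
Total interest = total paid − principal = $2,560.53 − $2,300.00 = $260.53.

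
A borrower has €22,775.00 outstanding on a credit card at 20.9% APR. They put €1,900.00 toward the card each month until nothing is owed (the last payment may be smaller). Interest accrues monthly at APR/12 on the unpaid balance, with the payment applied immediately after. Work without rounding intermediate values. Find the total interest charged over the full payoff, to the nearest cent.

€2,996.42

Monthly rate r = 20.9%/12 = 1.74167% = 0.0174167.
Payoff takes n = ⌈−ln(1 − rB₀/P)/ln(1+r)⌉ = ⌈13.562⌉ = 14 payments; the last is €1,071.42.
Total paid = 13·€1,900.00 + €1,071.42 = €25,771.42.
Total interest = total paid − principal = €25,771.42 − €22,775.00 = €2,996.42.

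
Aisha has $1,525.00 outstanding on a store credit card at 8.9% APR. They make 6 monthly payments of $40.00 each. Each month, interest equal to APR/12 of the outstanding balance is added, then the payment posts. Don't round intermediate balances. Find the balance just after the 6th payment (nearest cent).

$1,349.64

Monthly rate r = 8.9%/12 = 0.741667% = 0.00741667.
Each month: B ← B·(1+r) − $40.00.
Month 1: interest $11.31; balance after payment $1,496.31.
Month 2: interest $11.10; balance after payment $1,467.41.
Month 3: interest $10.88; balance after payment $1,438.29.
Month 4: interest $10.67; balance after payment $1,408.96.
Month 5: interest $10.45; balance after payment $1,379.41.
Month 6: interest $10.23; balance after payment $1,349.64.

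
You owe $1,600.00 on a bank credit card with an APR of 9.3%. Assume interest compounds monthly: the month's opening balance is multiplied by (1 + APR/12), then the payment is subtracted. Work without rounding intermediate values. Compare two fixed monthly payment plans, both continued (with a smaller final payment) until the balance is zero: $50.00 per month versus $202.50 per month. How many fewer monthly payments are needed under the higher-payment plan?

Monthly rate r = 9.3%/12 = 0.775% = 0.00775.
At $50.00/mo: n = ⌈−ln(1 − rB₀/P)/ln(1+r)⌉ = 37 payments (last $45.96); total interest = total paid − $1,600.00 = $245.96.
At $202.50/mo: 9 payments (last $37.59); total interest $57.59.
Payments saved = 37 − 9 = 28.

28 fewer payments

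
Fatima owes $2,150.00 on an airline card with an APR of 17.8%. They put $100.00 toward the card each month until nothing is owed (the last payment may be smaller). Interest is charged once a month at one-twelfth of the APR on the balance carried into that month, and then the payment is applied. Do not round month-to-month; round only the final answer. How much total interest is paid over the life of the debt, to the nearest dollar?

$458

Monthly rate r = 17.8%/12 = 1.48333% = 0.0148333.
Payoff takes n = ⌈−ln(1 − rB₀/P)/ln(1+r)⌉ = ⌈26.084⌉ = 27 payments; the last is $8.45.
Total paid = 26·$100.00 + $8.45 = $2,608.45.
Total interest = total paid − principal = $2,608.45 − $2,150.00 = $458.45.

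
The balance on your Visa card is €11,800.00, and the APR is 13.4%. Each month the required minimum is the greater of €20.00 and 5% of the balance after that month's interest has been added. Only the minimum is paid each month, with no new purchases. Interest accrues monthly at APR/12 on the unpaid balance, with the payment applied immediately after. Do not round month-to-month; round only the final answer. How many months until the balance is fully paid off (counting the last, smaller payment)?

Monthly rate r = 13.4%/12 = 1.11667% = 0.0111667.
While 5% of the post-interest balance exceeds €20.00, each month B ← (B·(1+r))·(1 − 0.05), i.e. B shrinks by the factor (1+r)·0.95 = 0.96061.
This holds for months 1–85. Entering month 86 the balance is €387.54; 5% of the post-interest balance is now below €20.00, so the flat €20.00 minimum applies from here.
From month 86 a fixed €20.00 at rate r clears €387.54 in 22 more payments. Total: 85 + 22 = 107 months.

107 months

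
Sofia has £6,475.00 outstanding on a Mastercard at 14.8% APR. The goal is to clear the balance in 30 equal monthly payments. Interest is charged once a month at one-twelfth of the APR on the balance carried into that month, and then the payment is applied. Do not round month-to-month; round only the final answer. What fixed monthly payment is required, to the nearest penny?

Monthly rate r = 14.8%/12 = 1.23333% = 0.0123333.
Level-payment amortization: P = B₀·r / (1 − (1+r)^(−n)) = 6475.00·0.0123333 / (1 − 1.01233^(−30)).
Denominator 1 − (1+r)^(−30) = 0.307700713.
P = 79.8583 / 0.307700713 ≈ 259.53.

£259.53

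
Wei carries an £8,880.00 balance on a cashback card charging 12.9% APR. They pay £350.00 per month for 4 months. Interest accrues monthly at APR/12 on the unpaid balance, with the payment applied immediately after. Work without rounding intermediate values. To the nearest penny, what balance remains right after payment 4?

£7,845.30

Monthly rate r = 12.9%/12 = 1.075% = 0.01075.
Each month: B ← B·(1+r) − £350.00.
Month 1: interest £95.46; balance after payment £8,625.46.
Month 2: interest £92.72; balance after payment £8,368.18.
Month 3: interest £89.96; balance after payment £8,108.14.
Month 4: interest £87.16; balance after payment £7,845.30.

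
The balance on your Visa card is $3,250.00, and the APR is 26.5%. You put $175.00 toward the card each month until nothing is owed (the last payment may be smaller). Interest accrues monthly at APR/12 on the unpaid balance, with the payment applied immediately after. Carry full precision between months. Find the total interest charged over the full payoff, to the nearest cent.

Monthly rate r = 26.5%/12 = 2.20833% = 0.0220833.
Payoff takes n = ⌈−ln(1 − rB₀/P)/ln(1+r)⌉ = ⌈24.165⌉ = 25 payments; the last is $29.12.
Total paid = 24·$175.00 + $29.12 = $4,229.12.
Total interest = total paid − principal = $4,229.12 − $3,250.00 = $979.12.

$979.12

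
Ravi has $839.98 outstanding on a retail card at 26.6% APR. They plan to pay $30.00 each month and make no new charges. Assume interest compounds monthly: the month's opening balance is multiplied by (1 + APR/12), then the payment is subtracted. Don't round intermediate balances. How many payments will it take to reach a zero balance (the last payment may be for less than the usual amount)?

45 payments

Monthly rate r = 26.6%/12 = 2.21667% = 0.0221667.
Recurrence: B ← B·(1+r) − $30.00.
Month 1: interest $18.62; balance after payment $828.60.
Month 2: interest $18.37; balance after payment $816.97.
Closed form: n = −ln(1 − rB₀/P)/ln(1+r) = −ln(0.37935)/ln(1.02217) ≈ 44.211, so the balance reaches zero during payment 45.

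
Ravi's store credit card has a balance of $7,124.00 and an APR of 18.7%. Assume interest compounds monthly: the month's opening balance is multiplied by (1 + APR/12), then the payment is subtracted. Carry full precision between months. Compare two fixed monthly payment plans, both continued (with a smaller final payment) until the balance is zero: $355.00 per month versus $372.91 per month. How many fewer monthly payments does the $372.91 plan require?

2 fewer payments

Monthly rate r = 18.7%/12 = 1.55833% = 0.0155833.
At $355.00/mo: n = ⌈−ln(1 − rB₀/P)/ln(1+r)⌉ = 25 payments (last $90.01); total interest = total paid − $7,124.00 = $1,486.01.
At $372.91/mo: 23 payments (last $318.85); total interest $1,398.87.
Payments saved = 25 − 23 = 2.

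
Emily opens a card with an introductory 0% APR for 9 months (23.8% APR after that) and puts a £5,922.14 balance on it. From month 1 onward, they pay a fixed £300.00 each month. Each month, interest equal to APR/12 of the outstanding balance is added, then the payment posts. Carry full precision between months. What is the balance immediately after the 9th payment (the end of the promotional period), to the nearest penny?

£3,222.14

Promo months 1–9 at r₀ = 0%/12 = 0; months 10+ at r₁ = 23.8%/12 = 0.0198333.
After month 9 (no interest yet): B = £5,922.14 − 9·£300.00 = £3,222.14.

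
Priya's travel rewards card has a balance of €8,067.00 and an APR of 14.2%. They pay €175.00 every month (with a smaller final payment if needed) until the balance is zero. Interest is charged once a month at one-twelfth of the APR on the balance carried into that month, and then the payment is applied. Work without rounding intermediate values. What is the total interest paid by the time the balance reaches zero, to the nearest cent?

Monthly rate r = 14.2%/12 = 1.18333% = 0.0118333.
Payoff takes n = ⌈−ln(1 − rB₀/P)/ln(1+r)⌉ = ⌈67.029⌉ = 68 payments; the last is €5.10.
Total paid = 67·€175.00 + €5.10 = €11,730.10.
Total interest = total paid − principal = €11,730.10 − €8,067.00 = €3,663.10.

€3,663.10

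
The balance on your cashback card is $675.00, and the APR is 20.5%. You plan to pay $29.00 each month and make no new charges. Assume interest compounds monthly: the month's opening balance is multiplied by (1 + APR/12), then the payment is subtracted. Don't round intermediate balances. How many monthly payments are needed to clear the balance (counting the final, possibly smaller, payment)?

Monthly rate r = 20.5%/12 = 1.70833% = 0.0170833.
Recurrence: B ← B·(1+r) − $29.00.
Month 1: interest $11.53; balance after payment $657.53.
Month 2: interest $11.23; balance after payment $639.76.
Closed form: n = −ln(1 − rB₀/P)/ln(1+r) = −ln(0.60237)/ln(1.01708) ≈ 29.924, so the balance reaches zero during payment 30.

30 months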